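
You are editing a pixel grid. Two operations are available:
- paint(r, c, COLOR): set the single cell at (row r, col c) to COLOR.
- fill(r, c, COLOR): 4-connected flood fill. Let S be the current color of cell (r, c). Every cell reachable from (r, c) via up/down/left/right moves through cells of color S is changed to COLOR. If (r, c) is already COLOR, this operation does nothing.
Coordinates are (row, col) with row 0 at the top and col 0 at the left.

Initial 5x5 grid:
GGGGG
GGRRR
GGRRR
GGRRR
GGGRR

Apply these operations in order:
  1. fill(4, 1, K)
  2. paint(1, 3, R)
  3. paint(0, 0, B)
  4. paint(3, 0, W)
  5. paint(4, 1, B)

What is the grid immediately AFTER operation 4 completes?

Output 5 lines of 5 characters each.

After op 1 fill(4,1,K) [14 cells changed]:
KKKKK
KKRRR
KKRRR
KKRRR
KKKRR
After op 2 paint(1,3,R):
KKKKK
KKRRR
KKRRR
KKRRR
KKKRR
After op 3 paint(0,0,B):
BKKKK
KKRRR
KKRRR
KKRRR
KKKRR
After op 4 paint(3,0,W):
BKKKK
KKRRR
KKRRR
WKRRR
KKKRR

Answer: BKKKK
KKRRR
KKRRR
WKRRR
KKKRR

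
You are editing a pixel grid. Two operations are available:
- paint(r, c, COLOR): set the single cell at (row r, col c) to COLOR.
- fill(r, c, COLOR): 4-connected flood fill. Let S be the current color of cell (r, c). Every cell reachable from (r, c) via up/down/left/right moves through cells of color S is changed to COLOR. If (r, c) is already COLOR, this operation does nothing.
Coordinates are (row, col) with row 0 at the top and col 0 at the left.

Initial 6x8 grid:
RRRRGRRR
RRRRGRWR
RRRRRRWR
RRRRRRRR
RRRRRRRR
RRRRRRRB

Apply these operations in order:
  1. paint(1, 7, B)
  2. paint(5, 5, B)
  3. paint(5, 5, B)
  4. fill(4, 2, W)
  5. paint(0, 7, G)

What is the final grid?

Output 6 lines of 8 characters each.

Answer: WWWWGWWG
WWWWGWWB
WWWWWWWW
WWWWWWWW
WWWWWWWW
WWWWWBWB

Derivation:
After op 1 paint(1,7,B):
RRRRGRRR
RRRRGRWB
RRRRRRWR
RRRRRRRR
RRRRRRRR
RRRRRRRB
After op 2 paint(5,5,B):
RRRRGRRR
RRRRGRWB
RRRRRRWR
RRRRRRRR
RRRRRRRR
RRRRRBRB
After op 3 paint(5,5,B):
RRRRGRRR
RRRRGRWB
RRRRRRWR
RRRRRRRR
RRRRRRRR
RRRRRBRB
After op 4 fill(4,2,W) [41 cells changed]:
WWWWGWWW
WWWWGWWB
WWWWWWWW
WWWWWWWW
WWWWWWWW
WWWWWBWB
After op 5 paint(0,7,G):
WWWWGWWG
WWWWGWWB
WWWWWWWW
WWWWWWWW
WWWWWWWW
WWWWWBWB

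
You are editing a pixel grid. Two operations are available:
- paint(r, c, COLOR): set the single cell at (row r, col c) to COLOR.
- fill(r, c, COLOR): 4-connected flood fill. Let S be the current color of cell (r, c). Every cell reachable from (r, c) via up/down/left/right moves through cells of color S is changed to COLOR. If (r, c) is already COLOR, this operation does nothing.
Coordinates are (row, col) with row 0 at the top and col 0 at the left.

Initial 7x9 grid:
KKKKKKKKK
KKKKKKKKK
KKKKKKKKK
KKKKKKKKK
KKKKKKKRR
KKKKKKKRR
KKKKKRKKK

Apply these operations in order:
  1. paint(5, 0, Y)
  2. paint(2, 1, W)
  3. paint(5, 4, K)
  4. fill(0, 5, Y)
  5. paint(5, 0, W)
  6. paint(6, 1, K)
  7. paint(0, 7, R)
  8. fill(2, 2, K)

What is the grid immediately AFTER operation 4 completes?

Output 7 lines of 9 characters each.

After op 1 paint(5,0,Y):
KKKKKKKKK
KKKKKKKKK
KKKKKKKKK
KKKKKKKKK
KKKKKKKRR
YKKKKKKRR
KKKKKRKKK
After op 2 paint(2,1,W):
KKKKKKKKK
KKKKKKKKK
KWKKKKKKK
KKKKKKKKK
KKKKKKKRR
YKKKKKKRR
KKKKKRKKK
After op 3 paint(5,4,K):
KKKKKKKKK
KKKKKKKKK
KWKKKKKKK
KKKKKKKKK
KKKKKKKRR
YKKKKKKRR
KKKKKRKKK
After op 4 fill(0,5,Y) [56 cells changed]:
YYYYYYYYY
YYYYYYYYY
YWYYYYYYY
YYYYYYYYY
YYYYYYYRR
YYYYYYYRR
YYYYYRYYY

Answer: YYYYYYYYY
YYYYYYYYY
YWYYYYYYY
YYYYYYYYY
YYYYYYYRR
YYYYYYYRR
YYYYYRYYY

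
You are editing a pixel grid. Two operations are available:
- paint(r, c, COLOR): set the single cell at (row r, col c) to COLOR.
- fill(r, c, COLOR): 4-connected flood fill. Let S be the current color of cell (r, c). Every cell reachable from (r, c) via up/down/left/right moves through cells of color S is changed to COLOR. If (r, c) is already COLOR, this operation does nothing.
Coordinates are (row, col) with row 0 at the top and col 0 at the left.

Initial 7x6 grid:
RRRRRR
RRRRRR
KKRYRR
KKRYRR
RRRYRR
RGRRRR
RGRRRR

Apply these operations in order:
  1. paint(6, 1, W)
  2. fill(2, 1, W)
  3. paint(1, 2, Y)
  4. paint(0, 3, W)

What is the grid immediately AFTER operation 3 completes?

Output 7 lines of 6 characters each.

Answer: RRRRRR
RRYRRR
WWRYRR
WWRYRR
RRRYRR
RGRRRR
RWRRRR

Derivation:
After op 1 paint(6,1,W):
RRRRRR
RRRRRR
KKRYRR
KKRYRR
RRRYRR
RGRRRR
RWRRRR
After op 2 fill(2,1,W) [4 cells changed]:
RRRRRR
RRRRRR
WWRYRR
WWRYRR
RRRYRR
RGRRRR
RWRRRR
After op 3 paint(1,2,Y):
RRRRRR
RRYRRR
WWRYRR
WWRYRR
RRRYRR
RGRRRR
RWRRRR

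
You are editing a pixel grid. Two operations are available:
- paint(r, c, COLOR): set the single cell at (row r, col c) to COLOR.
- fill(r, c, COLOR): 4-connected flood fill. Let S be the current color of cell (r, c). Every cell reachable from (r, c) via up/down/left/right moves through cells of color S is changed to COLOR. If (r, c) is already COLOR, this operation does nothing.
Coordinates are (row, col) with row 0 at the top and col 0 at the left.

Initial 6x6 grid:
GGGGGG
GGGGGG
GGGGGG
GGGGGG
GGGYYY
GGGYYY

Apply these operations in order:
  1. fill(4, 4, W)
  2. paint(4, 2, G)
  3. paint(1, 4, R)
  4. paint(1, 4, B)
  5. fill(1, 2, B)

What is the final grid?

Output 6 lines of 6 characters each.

Answer: BBBBBB
BBBBBB
BBBBBB
BBBBBB
BBBWWW
BBBWWW

Derivation:
After op 1 fill(4,4,W) [6 cells changed]:
GGGGGG
GGGGGG
GGGGGG
GGGGGG
GGGWWW
GGGWWW
After op 2 paint(4,2,G):
GGGGGG
GGGGGG
GGGGGG
GGGGGG
GGGWWW
GGGWWW
After op 3 paint(1,4,R):
GGGGGG
GGGGRG
GGGGGG
GGGGGG
GGGWWW
GGGWWW
After op 4 paint(1,4,B):
GGGGGG
GGGGBG
GGGGGG
GGGGGG
GGGWWW
GGGWWW
After op 5 fill(1,2,B) [29 cells changed]:
BBBBBB
BBBBBB
BBBBBB
BBBBBB
BBBWWW
BBBWWW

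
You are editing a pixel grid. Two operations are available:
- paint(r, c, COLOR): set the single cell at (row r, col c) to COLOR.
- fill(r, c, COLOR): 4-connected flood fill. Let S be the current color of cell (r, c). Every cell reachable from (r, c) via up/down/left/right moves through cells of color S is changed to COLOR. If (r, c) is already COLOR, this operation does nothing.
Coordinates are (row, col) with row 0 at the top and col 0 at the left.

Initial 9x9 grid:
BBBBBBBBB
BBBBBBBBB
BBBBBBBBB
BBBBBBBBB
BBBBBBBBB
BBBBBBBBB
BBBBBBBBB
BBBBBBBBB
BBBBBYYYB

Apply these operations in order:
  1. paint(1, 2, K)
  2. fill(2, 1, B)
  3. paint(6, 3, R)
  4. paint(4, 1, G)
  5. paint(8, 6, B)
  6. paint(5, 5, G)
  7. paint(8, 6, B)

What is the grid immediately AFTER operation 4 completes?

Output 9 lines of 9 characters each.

After op 1 paint(1,2,K):
BBBBBBBBB
BBKBBBBBB
BBBBBBBBB
BBBBBBBBB
BBBBBBBBB
BBBBBBBBB
BBBBBBBBB
BBBBBBBBB
BBBBBYYYB
After op 2 fill(2,1,B) [0 cells changed]:
BBBBBBBBB
BBKBBBBBB
BBBBBBBBB
BBBBBBBBB
BBBBBBBBB
BBBBBBBBB
BBBBBBBBB
BBBBBBBBB
BBBBBYYYB
After op 3 paint(6,3,R):
BBBBBBBBB
BBKBBBBBB
BBBBBBBBB
BBBBBBBBB
BBBBBBBBB
BBBBBBBBB
BBBRBBBBB
BBBBBBBBB
BBBBBYYYB
After op 4 paint(4,1,G):
BBBBBBBBB
BBKBBBBBB
BBBBBBBBB
BBBBBBBBB
BGBBBBBBB
BBBBBBBBB
BBBRBBBBB
BBBBBBBBB
BBBBBYYYB

Answer: BBBBBBBBB
BBKBBBBBB
BBBBBBBBB
BBBBBBBBB
BGBBBBBBB
BBBBBBBBB
BBBRBBBBB
BBBBBBBBB
BBBBBYYYB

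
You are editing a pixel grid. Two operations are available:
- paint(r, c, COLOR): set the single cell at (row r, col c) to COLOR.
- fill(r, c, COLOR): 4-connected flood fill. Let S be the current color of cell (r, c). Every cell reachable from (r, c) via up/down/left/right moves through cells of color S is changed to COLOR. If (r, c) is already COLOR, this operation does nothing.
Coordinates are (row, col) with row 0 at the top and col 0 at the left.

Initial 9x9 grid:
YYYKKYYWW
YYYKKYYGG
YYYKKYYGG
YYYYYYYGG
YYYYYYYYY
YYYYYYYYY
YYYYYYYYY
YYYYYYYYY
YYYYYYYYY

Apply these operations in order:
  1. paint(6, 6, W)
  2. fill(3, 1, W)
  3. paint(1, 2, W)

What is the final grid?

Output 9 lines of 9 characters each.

Answer: WWWKKWWWW
WWWKKWWGG
WWWKKWWGG
WWWWWWWGG
WWWWWWWWW
WWWWWWWWW
WWWWWWWWW
WWWWWWWWW
WWWWWWWWW

Derivation:
After op 1 paint(6,6,W):
YYYKKYYWW
YYYKKYYGG
YYYKKYYGG
YYYYYYYGG
YYYYYYYYY
YYYYYYYYY
YYYYYYWYY
YYYYYYYYY
YYYYYYYYY
After op 2 fill(3,1,W) [66 cells changed]:
WWWKKWWWW
WWWKKWWGG
WWWKKWWGG
WWWWWWWGG
WWWWWWWWW
WWWWWWWWW
WWWWWWWWW
WWWWWWWWW
WWWWWWWWW
After op 3 paint(1,2,W):
WWWKKWWWW
WWWKKWWGG
WWWKKWWGG
WWWWWWWGG
WWWWWWWWW
WWWWWWWWW
WWWWWWWWW
WWWWWWWWW
WWWWWWWWW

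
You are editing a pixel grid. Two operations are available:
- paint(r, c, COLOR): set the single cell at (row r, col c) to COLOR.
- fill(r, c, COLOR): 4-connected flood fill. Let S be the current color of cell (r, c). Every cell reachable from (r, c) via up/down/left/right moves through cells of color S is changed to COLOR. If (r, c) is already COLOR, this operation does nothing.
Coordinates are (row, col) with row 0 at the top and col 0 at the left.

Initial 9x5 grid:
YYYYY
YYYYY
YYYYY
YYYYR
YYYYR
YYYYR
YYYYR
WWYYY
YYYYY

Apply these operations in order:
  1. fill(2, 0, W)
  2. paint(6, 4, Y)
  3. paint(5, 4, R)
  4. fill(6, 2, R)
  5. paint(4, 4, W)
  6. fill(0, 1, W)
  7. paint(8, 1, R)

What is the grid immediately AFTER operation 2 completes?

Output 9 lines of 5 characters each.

After op 1 fill(2,0,W) [39 cells changed]:
WWWWW
WWWWW
WWWWW
WWWWR
WWWWR
WWWWR
WWWWR
WWWWW
WWWWW
After op 2 paint(6,4,Y):
WWWWW
WWWWW
WWWWW
WWWWR
WWWWR
WWWWR
WWWWY
WWWWW
WWWWW

Answer: WWWWW
WWWWW
WWWWW
WWWWR
WWWWR
WWWWR
WWWWY
WWWWW
WWWWW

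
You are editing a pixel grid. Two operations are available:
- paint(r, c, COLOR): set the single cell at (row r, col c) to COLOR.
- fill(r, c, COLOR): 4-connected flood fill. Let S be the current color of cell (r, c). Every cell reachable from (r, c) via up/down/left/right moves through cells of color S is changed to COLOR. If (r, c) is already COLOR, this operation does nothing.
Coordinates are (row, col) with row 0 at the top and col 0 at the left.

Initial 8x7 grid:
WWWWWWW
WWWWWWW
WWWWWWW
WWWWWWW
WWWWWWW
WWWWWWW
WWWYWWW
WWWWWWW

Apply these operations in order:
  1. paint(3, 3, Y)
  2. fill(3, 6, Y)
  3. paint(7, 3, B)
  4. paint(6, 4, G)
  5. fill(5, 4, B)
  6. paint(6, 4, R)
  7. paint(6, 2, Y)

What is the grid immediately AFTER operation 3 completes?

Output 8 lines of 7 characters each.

Answer: YYYYYYY
YYYYYYY
YYYYYYY
YYYYYYY
YYYYYYY
YYYYYYY
YYYYYYY
YYYBYYY

Derivation:
After op 1 paint(3,3,Y):
WWWWWWW
WWWWWWW
WWWWWWW
WWWYWWW
WWWWWWW
WWWWWWW
WWWYWWW
WWWWWWW
After op 2 fill(3,6,Y) [54 cells changed]:
YYYYYYY
YYYYYYY
YYYYYYY
YYYYYYY
YYYYYYY
YYYYYYY
YYYYYYY
YYYYYYY
After op 3 paint(7,3,B):
YYYYYYY
YYYYYYY
YYYYYYY
YYYYYYY
YYYYYYY
YYYYYYY
YYYYYYY
YYYBYYY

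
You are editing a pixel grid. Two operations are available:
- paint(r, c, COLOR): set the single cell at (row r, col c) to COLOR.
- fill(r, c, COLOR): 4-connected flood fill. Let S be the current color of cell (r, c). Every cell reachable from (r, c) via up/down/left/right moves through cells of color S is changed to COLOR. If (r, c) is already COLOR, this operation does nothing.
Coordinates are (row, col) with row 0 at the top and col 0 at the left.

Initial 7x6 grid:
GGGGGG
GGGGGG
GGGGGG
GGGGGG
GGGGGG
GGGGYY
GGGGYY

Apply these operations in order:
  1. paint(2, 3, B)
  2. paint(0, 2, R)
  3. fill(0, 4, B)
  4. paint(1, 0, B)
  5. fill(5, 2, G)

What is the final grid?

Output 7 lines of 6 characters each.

After op 1 paint(2,3,B):
GGGGGG
GGGGGG
GGGBGG
GGGGGG
GGGGGG
GGGGYY
GGGGYY
After op 2 paint(0,2,R):
GGRGGG
GGGGGG
GGGBGG
GGGGGG
GGGGGG
GGGGYY
GGGGYY
After op 3 fill(0,4,B) [36 cells changed]:
BBRBBB
BBBBBB
BBBBBB
BBBBBB
BBBBBB
BBBBYY
BBBBYY
After op 4 paint(1,0,B):
BBRBBB
BBBBBB
BBBBBB
BBBBBB
BBBBBB
BBBBYY
BBBBYY
After op 5 fill(5,2,G) [37 cells changed]:
GGRGGG
GGGGGG
GGGGGG
GGGGGG
GGGGGG
GGGGYY
GGGGYY

Answer: GGRGGG
GGGGGG
GGGGGG
GGGGGG
GGGGGG
GGGGYY
GGGGYY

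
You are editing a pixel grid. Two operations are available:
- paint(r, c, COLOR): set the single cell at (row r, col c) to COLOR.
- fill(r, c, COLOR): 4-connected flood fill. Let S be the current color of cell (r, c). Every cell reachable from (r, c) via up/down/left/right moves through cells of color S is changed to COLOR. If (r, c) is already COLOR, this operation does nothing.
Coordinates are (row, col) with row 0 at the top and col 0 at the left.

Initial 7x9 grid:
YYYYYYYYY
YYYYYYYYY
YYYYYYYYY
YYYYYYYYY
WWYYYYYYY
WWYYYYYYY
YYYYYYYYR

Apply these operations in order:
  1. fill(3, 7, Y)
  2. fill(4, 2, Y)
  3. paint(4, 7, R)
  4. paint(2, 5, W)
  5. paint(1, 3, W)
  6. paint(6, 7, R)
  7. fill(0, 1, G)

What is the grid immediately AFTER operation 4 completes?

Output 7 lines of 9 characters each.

After op 1 fill(3,7,Y) [0 cells changed]:
YYYYYYYYY
YYYYYYYYY
YYYYYYYYY
YYYYYYYYY
WWYYYYYYY
WWYYYYYYY
YYYYYYYYR
After op 2 fill(4,2,Y) [0 cells changed]:
YYYYYYYYY
YYYYYYYYY
YYYYYYYYY
YYYYYYYYY
WWYYYYYYY
WWYYYYYYY
YYYYYYYYR
After op 3 paint(4,7,R):
YYYYYYYYY
YYYYYYYYY
YYYYYYYYY
YYYYYYYYY
WWYYYYYRY
WWYYYYYYY
YYYYYYYYR
After op 4 paint(2,5,W):
YYYYYYYYY
YYYYYYYYY
YYYYYWYYY
YYYYYYYYY
WWYYYYYRY
WWYYYYYYY
YYYYYYYYR

Answer: YYYYYYYYY
YYYYYYYYY
YYYYYWYYY
YYYYYYYYY
WWYYYYYRY
WWYYYYYYY
YYYYYYYYR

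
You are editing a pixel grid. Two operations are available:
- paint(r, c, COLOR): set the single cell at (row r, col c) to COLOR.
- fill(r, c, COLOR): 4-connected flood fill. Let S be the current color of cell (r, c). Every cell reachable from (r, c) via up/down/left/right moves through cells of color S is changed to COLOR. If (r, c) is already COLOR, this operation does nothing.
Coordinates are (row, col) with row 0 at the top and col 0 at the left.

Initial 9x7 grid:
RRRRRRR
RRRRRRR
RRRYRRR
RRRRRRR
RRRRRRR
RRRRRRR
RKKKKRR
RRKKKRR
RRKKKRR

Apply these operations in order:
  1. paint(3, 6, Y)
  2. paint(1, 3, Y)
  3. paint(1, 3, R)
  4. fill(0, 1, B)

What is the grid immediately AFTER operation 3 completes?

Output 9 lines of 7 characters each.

Answer: RRRRRRR
RRRRRRR
RRRYRRR
RRRRRRY
RRRRRRR
RRRRRRR
RKKKKRR
RRKKKRR
RRKKKRR

Derivation:
After op 1 paint(3,6,Y):
RRRRRRR
RRRRRRR
RRRYRRR
RRRRRRY
RRRRRRR
RRRRRRR
RKKKKRR
RRKKKRR
RRKKKRR
After op 2 paint(1,3,Y):
RRRRRRR
RRRYRRR
RRRYRRR
RRRRRRY
RRRRRRR
RRRRRRR
RKKKKRR
RRKKKRR
RRKKKRR
After op 3 paint(1,3,R):
RRRRRRR
RRRRRRR
RRRYRRR
RRRRRRY
RRRRRRR
RRRRRRR
RKKKKRR
RRKKKRR
RRKKKRR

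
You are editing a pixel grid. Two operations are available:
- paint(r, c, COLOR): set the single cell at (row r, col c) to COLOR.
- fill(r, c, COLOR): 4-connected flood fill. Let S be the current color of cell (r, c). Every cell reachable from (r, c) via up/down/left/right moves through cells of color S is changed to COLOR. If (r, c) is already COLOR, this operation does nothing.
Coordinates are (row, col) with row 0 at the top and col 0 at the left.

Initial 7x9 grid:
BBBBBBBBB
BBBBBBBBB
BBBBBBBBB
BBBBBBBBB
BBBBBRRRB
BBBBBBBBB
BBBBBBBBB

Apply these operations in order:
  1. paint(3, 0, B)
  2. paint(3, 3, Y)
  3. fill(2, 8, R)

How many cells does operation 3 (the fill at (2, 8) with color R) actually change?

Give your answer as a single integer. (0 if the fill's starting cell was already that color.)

After op 1 paint(3,0,B):
BBBBBBBBB
BBBBBBBBB
BBBBBBBBB
BBBBBBBBB
BBBBBRRRB
BBBBBBBBB
BBBBBBBBB
After op 2 paint(3,3,Y):
BBBBBBBBB
BBBBBBBBB
BBBBBBBBB
BBBYBBBBB
BBBBBRRRB
BBBBBBBBB
BBBBBBBBB
After op 3 fill(2,8,R) [59 cells changed]:
RRRRRRRRR
RRRRRRRRR
RRRRRRRRR
RRRYRRRRR
RRRRRRRRR
RRRRRRRRR
RRRRRRRRR

Answer: 59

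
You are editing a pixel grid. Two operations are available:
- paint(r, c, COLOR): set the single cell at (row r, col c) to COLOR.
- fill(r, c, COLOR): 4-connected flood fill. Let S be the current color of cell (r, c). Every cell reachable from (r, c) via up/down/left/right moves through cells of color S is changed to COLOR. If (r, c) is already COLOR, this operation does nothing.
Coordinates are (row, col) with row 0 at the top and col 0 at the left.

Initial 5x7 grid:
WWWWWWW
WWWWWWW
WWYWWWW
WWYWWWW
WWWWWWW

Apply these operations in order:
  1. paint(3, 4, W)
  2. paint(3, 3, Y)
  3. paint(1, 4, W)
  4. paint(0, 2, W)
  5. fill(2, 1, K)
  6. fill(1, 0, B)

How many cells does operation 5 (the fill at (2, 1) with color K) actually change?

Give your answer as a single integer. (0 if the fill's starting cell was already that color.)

Answer: 32

Derivation:
After op 1 paint(3,4,W):
WWWWWWW
WWWWWWW
WWYWWWW
WWYWWWW
WWWWWWW
After op 2 paint(3,3,Y):
WWWWWWW
WWWWWWW
WWYWWWW
WWYYWWW
WWWWWWW
After op 3 paint(1,4,W):
WWWWWWW
WWWWWWW
WWYWWWW
WWYYWWW
WWWWWWW
After op 4 paint(0,2,W):
WWWWWWW
WWWWWWW
WWYWWWW
WWYYWWW
WWWWWWW
After op 5 fill(2,1,K) [32 cells changed]:
KKKKKKK
KKKKKKK
KKYKKKK
KKYYKKK
KKKKKKK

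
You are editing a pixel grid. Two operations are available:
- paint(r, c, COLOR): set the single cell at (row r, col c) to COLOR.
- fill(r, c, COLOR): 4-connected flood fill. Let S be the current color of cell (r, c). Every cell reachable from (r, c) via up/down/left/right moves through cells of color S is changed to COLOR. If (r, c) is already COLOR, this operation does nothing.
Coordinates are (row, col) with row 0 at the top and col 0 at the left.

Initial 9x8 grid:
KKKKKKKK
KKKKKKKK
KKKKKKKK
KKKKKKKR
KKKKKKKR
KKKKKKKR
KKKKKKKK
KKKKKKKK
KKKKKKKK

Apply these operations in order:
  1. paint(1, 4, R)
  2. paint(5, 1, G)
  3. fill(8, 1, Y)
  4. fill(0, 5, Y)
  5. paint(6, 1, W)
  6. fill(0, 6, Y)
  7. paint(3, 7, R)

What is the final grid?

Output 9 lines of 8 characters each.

After op 1 paint(1,4,R):
KKKKKKKK
KKKKRKKK
KKKKKKKK
KKKKKKKR
KKKKKKKR
KKKKKKKR
KKKKKKKK
KKKKKKKK
KKKKKKKK
After op 2 paint(5,1,G):
KKKKKKKK
KKKKRKKK
KKKKKKKK
KKKKKKKR
KKKKKKKR
KGKKKKKR
KKKKKKKK
KKKKKKKK
KKKKKKKK
After op 3 fill(8,1,Y) [67 cells changed]:
YYYYYYYY
YYYYRYYY
YYYYYYYY
YYYYYYYR
YYYYYYYR
YGYYYYYR
YYYYYYYY
YYYYYYYY
YYYYYYYY
After op 4 fill(0,5,Y) [0 cells changed]:
YYYYYYYY
YYYYRYYY
YYYYYYYY
YYYYYYYR
YYYYYYYR
YGYYYYYR
YYYYYYYY
YYYYYYYY
YYYYYYYY
After op 5 paint(6,1,W):
YYYYYYYY
YYYYRYYY
YYYYYYYY
YYYYYYYR
YYYYYYYR
YGYYYYYR
YWYYYYYY
YYYYYYYY
YYYYYYYY
After op 6 fill(0,6,Y) [0 cells changed]:
YYYYYYYY
YYYYRYYY
YYYYYYYY
YYYYYYYR
YYYYYYYR
YGYYYYYR
YWYYYYYY
YYYYYYYY
YYYYYYYY
After op 7 paint(3,7,R):
YYYYYYYY
YYYYRYYY
YYYYYYYY
YYYYYYYR
YYYYYYYR
YGYYYYYR
YWYYYYYY
YYYYYYYY
YYYYYYYY

Answer: YYYYYYYY
YYYYRYYY
YYYYYYYY
YYYYYYYR
YYYYYYYR
YGYYYYYR
YWYYYYYY
YYYYYYYY
YYYYYYYY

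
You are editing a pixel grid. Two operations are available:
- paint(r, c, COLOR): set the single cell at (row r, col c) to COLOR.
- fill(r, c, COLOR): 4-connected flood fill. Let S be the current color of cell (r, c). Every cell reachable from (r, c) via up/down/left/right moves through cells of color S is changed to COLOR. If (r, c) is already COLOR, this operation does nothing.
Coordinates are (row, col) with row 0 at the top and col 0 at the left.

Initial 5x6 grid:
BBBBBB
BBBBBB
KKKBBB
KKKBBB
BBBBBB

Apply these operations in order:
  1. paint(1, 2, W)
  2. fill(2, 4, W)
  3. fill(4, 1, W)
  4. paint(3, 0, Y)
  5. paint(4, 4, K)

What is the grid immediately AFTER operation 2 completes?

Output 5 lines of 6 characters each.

After op 1 paint(1,2,W):
BBBBBB
BBWBBB
KKKBBB
KKKBBB
BBBBBB
After op 2 fill(2,4,W) [23 cells changed]:
WWWWWW
WWWWWW
KKKWWW
KKKWWW
WWWWWW

Answer: WWWWWW
WWWWWW
KKKWWW
KKKWWW
WWWWWW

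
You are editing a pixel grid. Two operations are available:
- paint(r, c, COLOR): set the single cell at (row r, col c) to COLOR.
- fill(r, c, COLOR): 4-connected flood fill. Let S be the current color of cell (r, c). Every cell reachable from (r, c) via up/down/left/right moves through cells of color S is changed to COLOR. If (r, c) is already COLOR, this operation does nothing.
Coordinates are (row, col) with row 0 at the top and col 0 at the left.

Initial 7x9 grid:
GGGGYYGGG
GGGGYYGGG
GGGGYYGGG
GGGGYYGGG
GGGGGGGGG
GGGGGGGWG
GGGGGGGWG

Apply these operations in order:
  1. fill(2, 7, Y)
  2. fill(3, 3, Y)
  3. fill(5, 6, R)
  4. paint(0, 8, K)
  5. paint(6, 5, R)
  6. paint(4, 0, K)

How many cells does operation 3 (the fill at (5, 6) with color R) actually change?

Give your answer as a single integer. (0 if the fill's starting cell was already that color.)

After op 1 fill(2,7,Y) [53 cells changed]:
YYYYYYYYY
YYYYYYYYY
YYYYYYYYY
YYYYYYYYY
YYYYYYYYY
YYYYYYYWY
YYYYYYYWY
After op 2 fill(3,3,Y) [0 cells changed]:
YYYYYYYYY
YYYYYYYYY
YYYYYYYYY
YYYYYYYYY
YYYYYYYYY
YYYYYYYWY
YYYYYYYWY
After op 3 fill(5,6,R) [61 cells changed]:
RRRRRRRRR
RRRRRRRRR
RRRRRRRRR
RRRRRRRRR
RRRRRRRRR
RRRRRRRWR
RRRRRRRWR

Answer: 61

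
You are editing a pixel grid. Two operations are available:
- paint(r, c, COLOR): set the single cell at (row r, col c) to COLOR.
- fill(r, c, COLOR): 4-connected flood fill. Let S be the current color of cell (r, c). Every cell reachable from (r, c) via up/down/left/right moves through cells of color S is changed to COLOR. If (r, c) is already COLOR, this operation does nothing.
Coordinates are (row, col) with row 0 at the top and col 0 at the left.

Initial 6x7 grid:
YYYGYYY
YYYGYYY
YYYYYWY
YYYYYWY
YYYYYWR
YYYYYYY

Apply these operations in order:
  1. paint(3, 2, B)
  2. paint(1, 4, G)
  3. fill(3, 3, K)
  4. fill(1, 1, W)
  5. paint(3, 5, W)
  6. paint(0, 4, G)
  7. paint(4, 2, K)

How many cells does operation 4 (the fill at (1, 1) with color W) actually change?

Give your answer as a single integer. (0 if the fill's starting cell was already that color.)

After op 1 paint(3,2,B):
YYYGYYY
YYYGYYY
YYYYYWY
YYBYYWY
YYYYYWR
YYYYYYY
After op 2 paint(1,4,G):
YYYGYYY
YYYGGYY
YYYYYWY
YYBYYWY
YYYYYWR
YYYYYYY
After op 3 fill(3,3,K) [27 cells changed]:
KKKGYYY
KKKGGYY
KKKKKWY
KKBKKWY
KKKKKWR
KKKKKKK
After op 4 fill(1,1,W) [27 cells changed]:
WWWGYYY
WWWGGYY
WWWWWWY
WWBWWWY
WWWWWWR
WWWWWWW

Answer: 27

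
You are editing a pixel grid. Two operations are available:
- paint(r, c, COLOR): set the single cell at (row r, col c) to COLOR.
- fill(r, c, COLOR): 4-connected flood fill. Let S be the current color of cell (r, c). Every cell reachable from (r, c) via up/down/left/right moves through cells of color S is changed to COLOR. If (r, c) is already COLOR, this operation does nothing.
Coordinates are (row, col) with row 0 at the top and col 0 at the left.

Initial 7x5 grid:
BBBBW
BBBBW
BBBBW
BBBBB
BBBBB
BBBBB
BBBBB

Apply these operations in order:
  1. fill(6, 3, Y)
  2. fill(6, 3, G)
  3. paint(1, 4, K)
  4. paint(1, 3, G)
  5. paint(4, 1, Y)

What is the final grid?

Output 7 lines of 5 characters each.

Answer: GGGGW
GGGGK
GGGGW
GGGGG
GYGGG
GGGGG
GGGGG

Derivation:
After op 1 fill(6,3,Y) [32 cells changed]:
YYYYW
YYYYW
YYYYW
YYYYY
YYYYY
YYYYY
YYYYY
After op 2 fill(6,3,G) [32 cells changed]:
GGGGW
GGGGW
GGGGW
GGGGG
GGGGG
GGGGG
GGGGG
After op 3 paint(1,4,K):
GGGGW
GGGGK
GGGGW
GGGGG
GGGGG
GGGGG
GGGGG
After op 4 paint(1,3,G):
GGGGW
GGGGK
GGGGW
GGGGG
GGGGG
GGGGG
GGGGG
After op 5 paint(4,1,Y):
GGGGW
GGGGK
GGGGW
GGGGG
GYGGG
GGGGG
GGGGG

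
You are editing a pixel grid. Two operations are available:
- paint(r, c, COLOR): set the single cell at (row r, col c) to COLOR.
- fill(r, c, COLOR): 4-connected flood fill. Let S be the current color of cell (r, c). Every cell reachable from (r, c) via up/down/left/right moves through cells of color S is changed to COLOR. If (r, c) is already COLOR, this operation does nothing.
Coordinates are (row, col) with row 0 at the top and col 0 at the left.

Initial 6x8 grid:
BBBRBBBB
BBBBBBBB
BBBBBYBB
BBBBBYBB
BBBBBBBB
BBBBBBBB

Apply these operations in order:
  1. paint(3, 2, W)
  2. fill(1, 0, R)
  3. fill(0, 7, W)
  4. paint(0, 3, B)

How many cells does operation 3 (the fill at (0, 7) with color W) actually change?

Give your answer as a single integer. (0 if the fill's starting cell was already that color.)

Answer: 45

Derivation:
After op 1 paint(3,2,W):
BBBRBBBB
BBBBBBBB
BBBBBYBB
BBWBBYBB
BBBBBBBB
BBBBBBBB
After op 2 fill(1,0,R) [44 cells changed]:
RRRRRRRR
RRRRRRRR
RRRRRYRR
RRWRRYRR
RRRRRRRR
RRRRRRRR
After op 3 fill(0,7,W) [45 cells changed]:
WWWWWWWW
WWWWWWWW
WWWWWYWW
WWWWWYWW
WWWWWWWW
WWWWWWWW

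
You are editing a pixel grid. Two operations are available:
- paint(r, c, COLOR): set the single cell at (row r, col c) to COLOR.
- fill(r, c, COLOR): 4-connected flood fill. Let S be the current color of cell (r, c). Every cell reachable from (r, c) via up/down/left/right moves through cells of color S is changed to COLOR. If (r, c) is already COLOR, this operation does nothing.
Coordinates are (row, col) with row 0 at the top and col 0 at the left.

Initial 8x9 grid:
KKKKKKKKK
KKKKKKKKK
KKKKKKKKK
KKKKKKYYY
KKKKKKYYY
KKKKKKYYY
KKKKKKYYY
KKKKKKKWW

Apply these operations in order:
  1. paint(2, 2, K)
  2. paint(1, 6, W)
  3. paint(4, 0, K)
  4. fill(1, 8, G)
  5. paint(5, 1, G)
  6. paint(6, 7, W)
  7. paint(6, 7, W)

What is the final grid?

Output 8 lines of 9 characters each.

After op 1 paint(2,2,K):
KKKKKKKKK
KKKKKKKKK
KKKKKKKKK
KKKKKKYYY
KKKKKKYYY
KKKKKKYYY
KKKKKKYYY
KKKKKKKWW
After op 2 paint(1,6,W):
KKKKKKKKK
KKKKKKWKK
KKKKKKKKK
KKKKKKYYY
KKKKKKYYY
KKKKKKYYY
KKKKKKYYY
KKKKKKKWW
After op 3 paint(4,0,K):
KKKKKKKKK
KKKKKKWKK
KKKKKKKKK
KKKKKKYYY
KKKKKKYYY
KKKKKKYYY
KKKKKKYYY
KKKKKKKWW
After op 4 fill(1,8,G) [57 cells changed]:
GGGGGGGGG
GGGGGGWGG
GGGGGGGGG
GGGGGGYYY
GGGGGGYYY
GGGGGGYYY
GGGGGGYYY
GGGGGGGWW
After op 5 paint(5,1,G):
GGGGGGGGG
GGGGGGWGG
GGGGGGGGG
GGGGGGYYY
GGGGGGYYY
GGGGGGYYY
GGGGGGYYY
GGGGGGGWW
After op 6 paint(6,7,W):
GGGGGGGGG
GGGGGGWGG
GGGGGGGGG
GGGGGGYYY
GGGGGGYYY
GGGGGGYYY
GGGGGGYWY
GGGGGGGWW
After op 7 paint(6,7,W):
GGGGGGGGG
GGGGGGWGG
GGGGGGGGG
GGGGGGYYY
GGGGGGYYY
GGGGGGYYY
GGGGGGYWY
GGGGGGGWW

Answer: GGGGGGGGG
GGGGGGWGG
GGGGGGGGG
GGGGGGYYY
GGGGGGYYY
GGGGGGYYY
GGGGGGYWY
GGGGGGGWW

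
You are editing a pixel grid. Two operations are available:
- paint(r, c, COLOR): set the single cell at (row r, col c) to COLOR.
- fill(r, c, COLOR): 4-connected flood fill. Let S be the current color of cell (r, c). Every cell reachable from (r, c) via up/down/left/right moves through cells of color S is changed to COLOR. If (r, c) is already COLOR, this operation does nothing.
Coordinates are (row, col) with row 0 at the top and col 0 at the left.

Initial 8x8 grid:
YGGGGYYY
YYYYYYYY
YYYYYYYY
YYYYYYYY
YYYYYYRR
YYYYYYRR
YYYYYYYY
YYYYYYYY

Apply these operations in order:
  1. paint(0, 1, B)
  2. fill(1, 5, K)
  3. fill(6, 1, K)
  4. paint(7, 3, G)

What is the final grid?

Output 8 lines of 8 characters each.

After op 1 paint(0,1,B):
YBGGGYYY
YYYYYYYY
YYYYYYYY
YYYYYYYY
YYYYYYRR
YYYYYYRR
YYYYYYYY
YYYYYYYY
After op 2 fill(1,5,K) [56 cells changed]:
KBGGGKKK
KKKKKKKK
KKKKKKKK
KKKKKKKK
KKKKKKRR
KKKKKKRR
KKKKKKKK
KKKKKKKK
After op 3 fill(6,1,K) [0 cells changed]:
KBGGGKKK
KKKKKKKK
KKKKKKKK
KKKKKKKK
KKKKKKRR
KKKKKKRR
KKKKKKKK
KKKKKKKK
After op 4 paint(7,3,G):
KBGGGKKK
KKKKKKKK
KKKKKKKK
KKKKKKKK
KKKKKKRR
KKKKKKRR
KKKKKKKK
KKKGKKKK

Answer: KBGGGKKK
KKKKKKKK
KKKKKKKK
KKKKKKKK
KKKKKKRR
KKKKKKRR
KKKKKKKK
KKKGKKKK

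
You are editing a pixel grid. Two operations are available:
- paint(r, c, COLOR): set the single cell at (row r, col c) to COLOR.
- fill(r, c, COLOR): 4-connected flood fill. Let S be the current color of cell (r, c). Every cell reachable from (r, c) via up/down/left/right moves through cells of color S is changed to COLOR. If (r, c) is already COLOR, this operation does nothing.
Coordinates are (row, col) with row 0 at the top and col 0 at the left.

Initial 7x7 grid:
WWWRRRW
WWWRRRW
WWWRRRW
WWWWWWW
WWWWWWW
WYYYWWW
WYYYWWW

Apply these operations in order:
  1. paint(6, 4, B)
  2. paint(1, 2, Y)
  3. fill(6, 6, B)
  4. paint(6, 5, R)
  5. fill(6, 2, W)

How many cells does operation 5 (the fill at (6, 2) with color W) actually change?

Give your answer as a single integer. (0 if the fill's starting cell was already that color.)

Answer: 6

Derivation:
After op 1 paint(6,4,B):
WWWRRRW
WWWRRRW
WWWRRRW
WWWWWWW
WWWWWWW
WYYYWWW
WYYYBWW
After op 2 paint(1,2,Y):
WWWRRRW
WWYRRRW
WWWRRRW
WWWWWWW
WWWWWWW
WYYYWWW
WYYYBWW
After op 3 fill(6,6,B) [32 cells changed]:
BBBRRRB
BBYRRRB
BBBRRRB
BBBBBBB
BBBBBBB
BYYYBBB
BYYYBBB
After op 4 paint(6,5,R):
BBBRRRB
BBYRRRB
BBBRRRB
BBBBBBB
BBBBBBB
BYYYBBB
BYYYBRB
After op 5 fill(6,2,W) [6 cells changed]:
BBBRRRB
BBYRRRB
BBBRRRB
BBBBBBB
BBBBBBB
BWWWBBB
BWWWBRB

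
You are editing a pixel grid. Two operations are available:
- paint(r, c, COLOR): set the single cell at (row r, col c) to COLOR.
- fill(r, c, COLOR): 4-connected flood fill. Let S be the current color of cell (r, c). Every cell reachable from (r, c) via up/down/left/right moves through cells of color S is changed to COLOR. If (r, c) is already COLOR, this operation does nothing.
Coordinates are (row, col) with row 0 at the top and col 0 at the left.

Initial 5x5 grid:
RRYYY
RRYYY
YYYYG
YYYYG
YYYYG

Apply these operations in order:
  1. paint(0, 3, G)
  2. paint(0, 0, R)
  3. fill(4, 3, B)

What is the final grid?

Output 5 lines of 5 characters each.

Answer: RRBGB
RRBBB
BBBBG
BBBBG
BBBBG

Derivation:
After op 1 paint(0,3,G):
RRYGY
RRYYY
YYYYG
YYYYG
YYYYG
After op 2 paint(0,0,R):
RRYGY
RRYYY
YYYYG
YYYYG
YYYYG
After op 3 fill(4,3,B) [17 cells changed]:
RRBGB
RRBBB
BBBBG
BBBBG
BBBBG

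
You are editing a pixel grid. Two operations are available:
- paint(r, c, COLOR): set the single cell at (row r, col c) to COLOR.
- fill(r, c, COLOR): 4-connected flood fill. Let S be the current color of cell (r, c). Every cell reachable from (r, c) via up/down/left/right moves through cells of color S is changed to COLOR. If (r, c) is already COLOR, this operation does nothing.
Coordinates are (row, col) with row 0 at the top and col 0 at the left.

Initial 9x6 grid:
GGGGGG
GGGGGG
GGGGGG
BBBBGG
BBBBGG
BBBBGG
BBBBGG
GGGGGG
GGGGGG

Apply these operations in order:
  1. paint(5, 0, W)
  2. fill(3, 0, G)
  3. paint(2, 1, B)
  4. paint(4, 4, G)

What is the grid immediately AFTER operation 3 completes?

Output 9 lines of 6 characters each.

Answer: GGGGGG
GGGGGG
GBGGGG
GGGGGG
GGGGGG
WGGGGG
GGGGGG
GGGGGG
GGGGGG

Derivation:
After op 1 paint(5,0,W):
GGGGGG
GGGGGG
GGGGGG
BBBBGG
BBBBGG
WBBBGG
BBBBGG
GGGGGG
GGGGGG
After op 2 fill(3,0,G) [15 cells changed]:
GGGGGG
GGGGGG
GGGGGG
GGGGGG
GGGGGG
WGGGGG
GGGGGG
GGGGGG
GGGGGG
After op 3 paint(2,1,B):
GGGGGG
GGGGGG
GBGGGG
GGGGGG
GGGGGG
WGGGGG
GGGGGG
GGGGGG
GGGGGG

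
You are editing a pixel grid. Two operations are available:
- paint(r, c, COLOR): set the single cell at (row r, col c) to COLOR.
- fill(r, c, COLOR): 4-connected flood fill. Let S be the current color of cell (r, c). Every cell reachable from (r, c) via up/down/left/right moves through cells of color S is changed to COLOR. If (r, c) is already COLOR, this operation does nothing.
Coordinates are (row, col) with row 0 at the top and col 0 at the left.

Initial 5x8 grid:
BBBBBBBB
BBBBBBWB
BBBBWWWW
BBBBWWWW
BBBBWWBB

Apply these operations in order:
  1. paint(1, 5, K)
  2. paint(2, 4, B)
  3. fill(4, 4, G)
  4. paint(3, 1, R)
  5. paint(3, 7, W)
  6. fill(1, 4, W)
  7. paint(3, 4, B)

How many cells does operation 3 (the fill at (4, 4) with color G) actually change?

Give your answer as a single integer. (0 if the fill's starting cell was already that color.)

After op 1 paint(1,5,K):
BBBBBBBB
BBBBBKWB
BBBBWWWW
BBBBWWWW
BBBBWWBB
After op 2 paint(2,4,B):
BBBBBBBB
BBBBBKWB
BBBBBWWW
BBBBWWWW
BBBBWWBB
After op 3 fill(4,4,G) [10 cells changed]:
BBBBBBBB
BBBBBKGB
BBBBBGGG
BBBBGGGG
BBBBGGBB

Answer: 10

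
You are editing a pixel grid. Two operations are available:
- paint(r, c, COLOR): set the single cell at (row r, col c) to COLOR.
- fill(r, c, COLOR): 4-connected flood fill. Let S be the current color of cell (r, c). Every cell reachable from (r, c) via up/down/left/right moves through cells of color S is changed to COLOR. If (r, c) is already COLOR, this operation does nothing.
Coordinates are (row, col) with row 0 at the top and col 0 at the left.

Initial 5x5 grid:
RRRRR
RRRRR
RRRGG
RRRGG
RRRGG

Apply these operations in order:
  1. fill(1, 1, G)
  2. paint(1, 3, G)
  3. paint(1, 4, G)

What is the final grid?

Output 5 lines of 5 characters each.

Answer: GGGGG
GGGGG
GGGGG
GGGGG
GGGGG

Derivation:
After op 1 fill(1,1,G) [19 cells changed]:
GGGGG
GGGGG
GGGGG
GGGGG
GGGGG
After op 2 paint(1,3,G):
GGGGG
GGGGG
GGGGG
GGGGG
GGGGG
After op 3 paint(1,4,G):
GGGGG
GGGGG
GGGGG
GGGGG
GGGGG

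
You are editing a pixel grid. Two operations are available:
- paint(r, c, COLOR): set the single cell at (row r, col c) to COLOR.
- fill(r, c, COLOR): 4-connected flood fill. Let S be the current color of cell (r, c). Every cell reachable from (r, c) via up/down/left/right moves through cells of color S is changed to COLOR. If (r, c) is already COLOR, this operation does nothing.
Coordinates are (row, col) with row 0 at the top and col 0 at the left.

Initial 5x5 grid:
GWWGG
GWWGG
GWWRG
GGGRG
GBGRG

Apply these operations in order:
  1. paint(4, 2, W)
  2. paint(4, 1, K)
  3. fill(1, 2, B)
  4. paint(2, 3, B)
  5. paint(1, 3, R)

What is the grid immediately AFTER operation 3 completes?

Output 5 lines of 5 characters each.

After op 1 paint(4,2,W):
GWWGG
GWWGG
GWWRG
GGGRG
GBWRG
After op 2 paint(4,1,K):
GWWGG
GWWGG
GWWRG
GGGRG
GKWRG
After op 3 fill(1,2,B) [6 cells changed]:
GBBGG
GBBGG
GBBRG
GGGRG
GKWRG

Answer: GBBGG
GBBGG
GBBRG
GGGRG
GKWRG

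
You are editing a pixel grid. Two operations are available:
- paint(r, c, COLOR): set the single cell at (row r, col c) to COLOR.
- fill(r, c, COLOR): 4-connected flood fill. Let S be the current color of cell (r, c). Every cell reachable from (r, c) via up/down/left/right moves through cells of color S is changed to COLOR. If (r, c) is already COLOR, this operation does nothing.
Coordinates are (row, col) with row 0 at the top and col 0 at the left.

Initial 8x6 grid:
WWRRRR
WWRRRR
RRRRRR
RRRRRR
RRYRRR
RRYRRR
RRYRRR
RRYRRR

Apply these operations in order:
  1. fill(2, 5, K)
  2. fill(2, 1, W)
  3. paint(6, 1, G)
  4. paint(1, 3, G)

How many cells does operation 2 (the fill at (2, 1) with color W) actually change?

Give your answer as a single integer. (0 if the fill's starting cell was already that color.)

After op 1 fill(2,5,K) [40 cells changed]:
WWKKKK
WWKKKK
KKKKKK
KKKKKK
KKYKKK
KKYKKK
KKYKKK
KKYKKK
After op 2 fill(2,1,W) [40 cells changed]:
WWWWWW
WWWWWW
WWWWWW
WWWWWW
WWYWWW
WWYWWW
WWYWWW
WWYWWW

Answer: 40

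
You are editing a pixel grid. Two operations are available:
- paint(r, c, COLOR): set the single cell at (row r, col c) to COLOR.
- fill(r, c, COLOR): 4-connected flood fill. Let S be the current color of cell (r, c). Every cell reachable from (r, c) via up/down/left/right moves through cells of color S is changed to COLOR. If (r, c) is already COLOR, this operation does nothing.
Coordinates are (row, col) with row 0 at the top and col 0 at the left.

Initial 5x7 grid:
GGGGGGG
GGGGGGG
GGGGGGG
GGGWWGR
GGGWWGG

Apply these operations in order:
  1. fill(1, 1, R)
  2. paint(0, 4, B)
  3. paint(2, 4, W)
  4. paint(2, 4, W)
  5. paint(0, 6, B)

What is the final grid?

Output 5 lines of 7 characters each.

Answer: RRRRBRB
RRRRRRR
RRRRWRR
RRRWWRR
RRRWWRR

Derivation:
After op 1 fill(1,1,R) [30 cells changed]:
RRRRRRR
RRRRRRR
RRRRRRR
RRRWWRR
RRRWWRR
After op 2 paint(0,4,B):
RRRRBRR
RRRRRRR
RRRRRRR
RRRWWRR
RRRWWRR
After op 3 paint(2,4,W):
RRRRBRR
RRRRRRR
RRRRWRR
RRRWWRR
RRRWWRR
After op 4 paint(2,4,W):
RRRRBRR
RRRRRRR
RRRRWRR
RRRWWRR
RRRWWRR
After op 5 paint(0,6,B):
RRRRBRB
RRRRRRR
RRRRWRR
RRRWWRR
RRRWWRR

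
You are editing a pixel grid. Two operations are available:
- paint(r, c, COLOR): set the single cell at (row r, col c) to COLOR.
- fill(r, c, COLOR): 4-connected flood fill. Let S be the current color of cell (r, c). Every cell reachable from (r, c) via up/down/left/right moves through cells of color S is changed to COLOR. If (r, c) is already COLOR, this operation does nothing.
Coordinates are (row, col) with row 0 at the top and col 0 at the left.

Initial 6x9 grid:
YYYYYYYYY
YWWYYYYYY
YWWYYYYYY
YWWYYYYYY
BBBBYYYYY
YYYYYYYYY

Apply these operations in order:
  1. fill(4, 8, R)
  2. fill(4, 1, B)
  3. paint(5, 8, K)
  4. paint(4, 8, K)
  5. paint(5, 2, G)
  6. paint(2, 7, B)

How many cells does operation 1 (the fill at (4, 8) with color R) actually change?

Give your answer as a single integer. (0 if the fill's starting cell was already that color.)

After op 1 fill(4,8,R) [44 cells changed]:
RRRRRRRRR
RWWRRRRRR
RWWRRRRRR
RWWRRRRRR
BBBBRRRRR
RRRRRRRRR

Answer: 44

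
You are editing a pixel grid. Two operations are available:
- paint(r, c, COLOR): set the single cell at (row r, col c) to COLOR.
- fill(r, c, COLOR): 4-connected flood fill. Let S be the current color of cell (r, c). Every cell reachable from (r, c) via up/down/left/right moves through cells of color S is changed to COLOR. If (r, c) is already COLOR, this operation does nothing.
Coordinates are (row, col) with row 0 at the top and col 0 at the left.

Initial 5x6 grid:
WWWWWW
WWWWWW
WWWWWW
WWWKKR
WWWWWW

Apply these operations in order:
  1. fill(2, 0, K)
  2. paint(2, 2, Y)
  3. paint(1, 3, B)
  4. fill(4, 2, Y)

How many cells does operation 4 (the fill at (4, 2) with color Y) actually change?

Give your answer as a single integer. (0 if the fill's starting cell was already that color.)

Answer: 27

Derivation:
After op 1 fill(2,0,K) [27 cells changed]:
KKKKKK
KKKKKK
KKKKKK
KKKKKR
KKKKKK
After op 2 paint(2,2,Y):
KKKKKK
KKKKKK
KKYKKK
KKKKKR
KKKKKK
After op 3 paint(1,3,B):
KKKKKK
KKKBKK
KKYKKK
KKKKKR
KKKKKK
After op 4 fill(4,2,Y) [27 cells changed]:
YYYYYY
YYYBYY
YYYYYY
YYYYYR
YYYYYY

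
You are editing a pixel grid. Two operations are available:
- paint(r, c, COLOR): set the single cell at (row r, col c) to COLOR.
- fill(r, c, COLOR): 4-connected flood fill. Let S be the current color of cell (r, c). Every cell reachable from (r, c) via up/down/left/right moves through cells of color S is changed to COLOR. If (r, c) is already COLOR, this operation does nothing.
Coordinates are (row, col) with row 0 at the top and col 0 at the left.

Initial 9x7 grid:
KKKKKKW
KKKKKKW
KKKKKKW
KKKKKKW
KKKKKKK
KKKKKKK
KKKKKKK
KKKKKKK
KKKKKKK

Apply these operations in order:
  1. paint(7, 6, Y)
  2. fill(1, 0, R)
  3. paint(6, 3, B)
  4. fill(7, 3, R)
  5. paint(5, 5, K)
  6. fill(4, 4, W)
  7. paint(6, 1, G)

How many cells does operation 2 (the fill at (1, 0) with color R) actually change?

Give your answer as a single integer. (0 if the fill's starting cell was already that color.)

After op 1 paint(7,6,Y):
KKKKKKW
KKKKKKW
KKKKKKW
KKKKKKW
KKKKKKK
KKKKKKK
KKKKKKK
KKKKKKY
KKKKKKK
After op 2 fill(1,0,R) [58 cells changed]:
RRRRRRW
RRRRRRW
RRRRRRW
RRRRRRW
RRRRRRR
RRRRRRR
RRRRRRR
RRRRRRY
RRRRRRR

Answer: 58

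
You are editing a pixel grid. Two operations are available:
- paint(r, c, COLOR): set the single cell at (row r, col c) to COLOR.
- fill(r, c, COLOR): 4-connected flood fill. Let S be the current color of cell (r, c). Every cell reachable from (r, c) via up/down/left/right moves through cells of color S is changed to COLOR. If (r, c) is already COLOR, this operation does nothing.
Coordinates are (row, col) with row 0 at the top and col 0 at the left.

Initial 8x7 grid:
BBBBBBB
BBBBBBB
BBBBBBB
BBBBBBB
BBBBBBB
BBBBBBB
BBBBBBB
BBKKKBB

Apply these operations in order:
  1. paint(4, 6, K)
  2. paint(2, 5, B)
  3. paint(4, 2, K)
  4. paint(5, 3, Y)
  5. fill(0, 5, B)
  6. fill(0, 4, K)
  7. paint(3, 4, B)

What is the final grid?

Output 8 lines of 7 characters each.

After op 1 paint(4,6,K):
BBBBBBB
BBBBBBB
BBBBBBB
BBBBBBB
BBBBBBK
BBBBBBB
BBBBBBB
BBKKKBB
After op 2 paint(2,5,B):
BBBBBBB
BBBBBBB
BBBBBBB
BBBBBBB
BBBBBBK
BBBBBBB
BBBBBBB
BBKKKBB
After op 3 paint(4,2,K):
BBBBBBB
BBBBBBB
BBBBBBB
BBBBBBB
BBKBBBK
BBBBBBB
BBBBBBB
BBKKKBB
After op 4 paint(5,3,Y):
BBBBBBB
BBBBBBB
BBBBBBB
BBBBBBB
BBKBBBK
BBBYBBB
BBBBBBB
BBKKKBB
After op 5 fill(0,5,B) [0 cells changed]:
BBBBBBB
BBBBBBB
BBBBBBB
BBBBBBB
BBKBBBK
BBBYBBB
BBBBBBB
BBKKKBB
After op 6 fill(0,4,K) [50 cells changed]:
KKKKKKK
KKKKKKK
KKKKKKK
KKKKKKK
KKKKKKK
KKKYKKK
KKKKKKK
KKKKKKK
After op 7 paint(3,4,B):
KKKKKKK
KKKKKKK
KKKKKKK
KKKKBKK
KKKKKKK
KKKYKKK
KKKKKKK
KKKKKKK

Answer: KKKKKKK
KKKKKKK
KKKKKKK
KKKKBKK
KKKKKKK
KKKYKKK
KKKKKKK
KKKKKKK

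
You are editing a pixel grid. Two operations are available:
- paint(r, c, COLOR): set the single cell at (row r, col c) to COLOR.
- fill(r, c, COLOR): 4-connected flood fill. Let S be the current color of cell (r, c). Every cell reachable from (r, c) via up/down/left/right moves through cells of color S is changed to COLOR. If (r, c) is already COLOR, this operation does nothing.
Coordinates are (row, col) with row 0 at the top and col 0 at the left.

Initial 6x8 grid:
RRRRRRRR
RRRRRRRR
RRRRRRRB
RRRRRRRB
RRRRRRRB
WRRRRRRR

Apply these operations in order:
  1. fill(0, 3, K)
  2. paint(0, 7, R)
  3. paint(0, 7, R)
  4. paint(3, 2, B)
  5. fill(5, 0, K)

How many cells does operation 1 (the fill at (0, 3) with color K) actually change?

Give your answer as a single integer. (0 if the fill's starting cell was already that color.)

Answer: 44

Derivation:
After op 1 fill(0,3,K) [44 cells changed]:
KKKKKKKK
KKKKKKKK
KKKKKKKB
KKKKKKKB
KKKKKKKB
WKKKKKKK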